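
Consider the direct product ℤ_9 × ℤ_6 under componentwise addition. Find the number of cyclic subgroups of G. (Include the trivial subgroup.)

A cyclic subgroup of order d is generated by each of its φ(d) elements of order d, so the cyclic subgroups of order d number (#elements of order d)/φ(d).
Cyclic subgroups by order — order 1: 1; order 2: 1; order 3: 4; order 6: 4; order 9: 3; order 18: 3.
Total: 16.

16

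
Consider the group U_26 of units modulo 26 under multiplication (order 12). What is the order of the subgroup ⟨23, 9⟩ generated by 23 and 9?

|⟨23⟩| = 6 and |⟨9⟩| = 3, so |H| is a multiple of lcm(6, 3) = 6 and divides |G| = 12.
Closing under the operation: H = {1, 3, 9, 17, 23, 25}, so |H| = 6.

6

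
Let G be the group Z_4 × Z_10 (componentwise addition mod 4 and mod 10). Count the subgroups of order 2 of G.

3

|G| = 40 and 2 | 40, so subgroups of order 2 are possible by Lagrange.
The subgroups of order 2 are: {(0,0), (0,5)}; {(0,0), (2,0)}; {(0,0), (2,5)}.
So G has 3 subgroups of order 2.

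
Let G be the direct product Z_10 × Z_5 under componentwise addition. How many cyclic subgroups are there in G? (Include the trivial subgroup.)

A cyclic subgroup of order d is generated by each of its φ(d) elements of order d, so the cyclic subgroups of order d number (#elements of order d)/φ(d).
Cyclic subgroups by order — order 1: 1; order 2: 1; order 5: 6; order 10: 6.
Total: 14.

14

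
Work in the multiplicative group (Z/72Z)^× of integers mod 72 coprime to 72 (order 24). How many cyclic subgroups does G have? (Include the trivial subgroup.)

16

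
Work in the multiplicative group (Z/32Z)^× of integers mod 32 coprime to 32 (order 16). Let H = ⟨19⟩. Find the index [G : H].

|⟨19⟩| = 8 and |G| = 16.
By Lagrange, [G : H] = |G|/|H| = 16/8 = 2.

2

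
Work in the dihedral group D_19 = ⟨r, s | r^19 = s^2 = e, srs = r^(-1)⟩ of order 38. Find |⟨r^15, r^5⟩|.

19

|⟨r^15⟩| = 19 and |⟨r^5⟩| = 19, so |H| is a multiple of lcm(19, 19) = 19 and divides |G| = 38.
Closing under the operation: H = {e, r, r^2, r^3, r^4, r^5, r^6, r^7, r^8, r^9, r^10, r^11, r^12, r^13, r^14, r^15, r^16, r^17, r^18}, so |H| = 19.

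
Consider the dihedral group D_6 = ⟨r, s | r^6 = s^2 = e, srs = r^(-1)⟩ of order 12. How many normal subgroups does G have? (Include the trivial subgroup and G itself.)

7

G has 16 subgroups. Checking conjugation-invariance by order — order 1: 1/1 normal; order 2: 1/7 normal; order 3: 1/1 normal; order 4: 0/3 normal; order 6: 3/3 normal; order 12: 1/1 normal.
Total normal subgroups: 7.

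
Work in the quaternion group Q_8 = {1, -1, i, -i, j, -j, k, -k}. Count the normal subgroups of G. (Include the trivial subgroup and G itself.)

6

G has 6 subgroups. Checking conjugation-invariance by order — order 1: 1/1 normal; order 2: 1/1 normal; order 4: 3/3 normal; order 8: 1/1 normal.
Total normal subgroups: 6.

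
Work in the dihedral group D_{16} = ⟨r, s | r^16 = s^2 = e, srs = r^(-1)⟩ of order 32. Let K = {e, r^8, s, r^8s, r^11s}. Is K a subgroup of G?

|K| = 5 does not divide |G| = 32, so by Lagrange K is not a subgroup.

No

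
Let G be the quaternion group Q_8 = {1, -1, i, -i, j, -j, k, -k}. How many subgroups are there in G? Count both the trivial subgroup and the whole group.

6

|G| = 8, so by Lagrange every subgroup order divides 8. Divisors: 1, 2, 4, 8.
Subgroups by order — order 1: 1; order 2: 1; order 4: 3; order 8: 1.
Total: 1 + 1 + 3 + 1 = 6.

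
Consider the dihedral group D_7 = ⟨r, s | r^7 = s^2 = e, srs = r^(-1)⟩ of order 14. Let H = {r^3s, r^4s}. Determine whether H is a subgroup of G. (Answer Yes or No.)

The identity e ∉ H, so H is not a subgroup.

No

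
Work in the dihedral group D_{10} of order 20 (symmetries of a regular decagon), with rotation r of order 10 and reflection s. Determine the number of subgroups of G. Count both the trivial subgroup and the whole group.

|G| = 20, so by Lagrange every subgroup order divides 20. Divisors: 1, 2, 4, 5, 10, 20.
Subgroups by order — order 1: 1; order 2: 11; order 4: 5; order 5: 1; order 10: 3; order 20: 1.
Total: 1 + 11 + 5 + 1 + 3 + 1 = 22.

22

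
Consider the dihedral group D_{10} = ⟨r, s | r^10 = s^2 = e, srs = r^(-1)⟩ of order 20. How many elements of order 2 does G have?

Enumerating element orders in G gives 11 elements of order 2.

11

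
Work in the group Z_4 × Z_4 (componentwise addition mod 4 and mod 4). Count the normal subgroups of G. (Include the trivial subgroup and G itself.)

15

G is abelian, so every subgroup is normal.
G has 15 subgroups in total, hence 15 normal subgroups.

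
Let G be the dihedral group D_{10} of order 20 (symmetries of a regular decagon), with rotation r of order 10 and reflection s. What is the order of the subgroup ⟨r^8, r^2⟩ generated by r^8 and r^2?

|⟨r^8⟩| = 5 and |⟨r^2⟩| = 5, so |H| is a multiple of lcm(5, 5) = 5 and divides |G| = 20.
Closing under the operation: H = {e, r^2, r^4, r^6, r^8}, so |H| = 5.

5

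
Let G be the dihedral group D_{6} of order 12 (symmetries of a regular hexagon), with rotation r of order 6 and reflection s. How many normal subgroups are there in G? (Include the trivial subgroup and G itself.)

G has 16 subgroups. Checking conjugation-invariance by order — order 1: 1/1 normal; order 2: 1/7 normal; order 3: 1/1 normal; order 4: 0/3 normal; order 6: 3/3 normal; order 12: 1/1 normal.
Total normal subgroups: 7.

7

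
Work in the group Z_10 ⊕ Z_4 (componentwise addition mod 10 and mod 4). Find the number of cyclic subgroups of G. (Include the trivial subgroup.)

Group the elements of G by the cyclic subgroup they generate; each cyclic subgroup of order d accounts for φ(d) elements.
Cyclic subgroups by order — order 1: 1; order 2: 3; order 4: 2; order 5: 1; order 10: 3; order 20: 2.
Total: 12.

12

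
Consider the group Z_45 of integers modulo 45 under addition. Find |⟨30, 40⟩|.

|⟨30⟩| = 3 and |⟨40⟩| = 9, so |H| is a multiple of lcm(3, 9) = 9 and divides |G| = 45.
Closing under the operation: H = {0, 5, 10, 15, 20, 25, 30, 35, 40}, so |H| = 9.

9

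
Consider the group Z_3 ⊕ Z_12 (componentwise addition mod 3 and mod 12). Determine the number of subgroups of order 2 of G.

1

|G| = 36 and 2 | 36, so subgroups of order 2 are possible by Lagrange.
The subgroups of order 2 are: {(0,0), (0,6)}.
So G has 1 subgroup of order 2.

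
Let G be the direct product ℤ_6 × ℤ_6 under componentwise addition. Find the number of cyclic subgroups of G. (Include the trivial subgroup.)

Each element a generates a cyclic subgroup ⟨a⟩; distinct elements may generate the same one (a cyclic group of order d has φ(d) generators).
Cyclic subgroups by order — order 1: 1; order 2: 3; order 3: 4; order 6: 12.
Total: 20.

20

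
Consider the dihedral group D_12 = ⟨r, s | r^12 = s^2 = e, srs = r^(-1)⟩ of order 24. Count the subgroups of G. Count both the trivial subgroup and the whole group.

34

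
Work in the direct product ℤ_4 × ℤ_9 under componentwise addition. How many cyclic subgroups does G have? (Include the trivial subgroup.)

9

Each element a generates a cyclic subgroup ⟨a⟩; distinct elements may generate the same one (a cyclic group of order d has φ(d) generators).
Cyclic subgroups by order — order 1: 1; order 2: 1; order 3: 1; order 4: 1; order 6: 1; order 9: 1; order 12: 1; order 18: 1; order 36: 1.
Total: 9.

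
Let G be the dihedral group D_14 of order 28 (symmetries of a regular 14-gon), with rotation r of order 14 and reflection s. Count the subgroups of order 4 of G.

7

|G| = 28 and 4 | 28, so subgroups of order 4 are possible by Lagrange.
The subgroups of order 4 are: {e, r^7, r^3s, r^10s}; {e, r^7, r^4s, r^11s}; {e, r^7, r^5s, r^12s}; {e, r^7, r^6s, r^13s}; … (7 in all).
So G has 7 subgroups of order 4.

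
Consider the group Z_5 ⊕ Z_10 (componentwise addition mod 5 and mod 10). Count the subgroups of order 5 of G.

6

|G| = 50 and 5 | 50, so subgroups of order 5 are possible by Lagrange.
The subgroups of order 5 are: {(0,0), (0,2), (0,4), (0,6), (0,8)}; {(0,0), (1,0), (2,0), (3,0), (4,0)}; {(0,0), (1,2), (2,4), (3,6), (4,8)}; {(0,0), (1,4), (2,8), (3,2), (4,6)}; … (6 in all).
So G has 6 subgroups of order 5.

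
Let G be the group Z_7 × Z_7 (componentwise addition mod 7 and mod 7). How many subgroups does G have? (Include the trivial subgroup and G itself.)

10

|G| = 49, so by Lagrange every subgroup order divides 49. Divisors: 1, 7, 49.
Subgroups by order — order 1: 1; order 7: 8; order 49: 1.
Total: 1 + 8 + 1 = 10.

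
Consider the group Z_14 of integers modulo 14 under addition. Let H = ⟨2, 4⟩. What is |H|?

|⟨2⟩| = 7 and |⟨4⟩| = 7, so |H| is a multiple of lcm(7, 7) = 7 and divides |G| = 14.
Closing under the operation: H = {0, 2, 4, 6, 8, 10, 12}, so |H| = 7.

7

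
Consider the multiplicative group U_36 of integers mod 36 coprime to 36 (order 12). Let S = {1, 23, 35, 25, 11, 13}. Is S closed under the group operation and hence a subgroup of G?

|S| = 6 divides |G| = 12, consistent with Lagrange.
S contains the identity, every element's inverse is in S, and S is closed under ·: it is a subgroup.
In fact S = ⟨23⟩.

Yes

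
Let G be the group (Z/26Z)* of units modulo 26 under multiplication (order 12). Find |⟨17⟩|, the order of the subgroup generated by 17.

Compute successive powers of 17 mod 26: 17, 3, 25, 9, 23, 1; 17^6 ≡ 1 (mod 26).
So |⟨17⟩| = 6.

6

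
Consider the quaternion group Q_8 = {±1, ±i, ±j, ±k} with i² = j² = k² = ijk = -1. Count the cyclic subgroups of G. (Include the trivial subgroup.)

5

A cyclic subgroup of order d is generated by each of its φ(d) elements of order d, so the cyclic subgroups of order d number (#elements of order d)/φ(d).
Cyclic subgroups by order — order 1: 1; order 2: 1; order 4: 3.
Total: 5.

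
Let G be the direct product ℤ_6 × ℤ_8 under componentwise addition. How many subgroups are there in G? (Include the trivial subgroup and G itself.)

|G| = 48, so by Lagrange every subgroup order divides 48. Divisors: 1, 2, 3, 4, 6, 8, 12, 16, 24, 48.
Subgroups by order — order 1: 1; order 2: 3; order 3: 1; order 4: 3; order 6: 3; order 8: 3; order 12: 3; order 16: 1; order 24: 3; order 48: 1.
Total: 1 + 3 + 1 + 3 + 3 + 3 + 3 + 1 + 3 + 1 = 22.

22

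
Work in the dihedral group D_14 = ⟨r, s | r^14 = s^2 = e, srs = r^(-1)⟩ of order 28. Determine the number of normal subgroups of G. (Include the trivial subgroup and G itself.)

G has 28 subgroups. Checking conjugation-invariance by order — order 1: 1/1 normal; order 2: 1/15 normal; order 4: 0/7 normal; order 7: 1/1 normal; order 14: 3/3 normal; order 28: 1/1 normal.
Total normal subgroups: 7.

7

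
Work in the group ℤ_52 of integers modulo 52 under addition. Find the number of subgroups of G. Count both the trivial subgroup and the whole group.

6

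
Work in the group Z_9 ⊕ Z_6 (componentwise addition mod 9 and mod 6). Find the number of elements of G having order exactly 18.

An element (a,b) has order lcm(ord(a), ord(b)); count pairs with lcm equal to 18.
Enumerating gives 18 such elements.

18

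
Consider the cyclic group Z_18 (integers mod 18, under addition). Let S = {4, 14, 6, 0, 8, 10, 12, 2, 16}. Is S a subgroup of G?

|S| = 9 divides |G| = 18, consistent with Lagrange.
S contains the identity, every element's inverse is in S, and S is closed under +: it is a subgroup.
In fact S = ⟨2⟩.

Yes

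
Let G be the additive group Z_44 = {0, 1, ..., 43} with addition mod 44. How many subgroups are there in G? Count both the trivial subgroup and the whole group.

6

Subgroups of the cyclic group Z_44 correspond bijectively to divisors of 44.
Divisors of 44: 1, 2, 4, 11, 22, 44.
So Z_44 has 6 subgroups.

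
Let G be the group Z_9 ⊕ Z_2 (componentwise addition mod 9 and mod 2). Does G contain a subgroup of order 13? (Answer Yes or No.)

13 does not divide |G| = 18, so by Lagrange no subgroup of order 13 exists.

No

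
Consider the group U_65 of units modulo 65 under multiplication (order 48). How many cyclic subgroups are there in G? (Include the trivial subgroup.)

Group the elements of G by the cyclic subgroup they generate; each cyclic subgroup of order d accounts for φ(d) elements.
Cyclic subgroups by order — order 1: 1; order 2: 3; order 3: 1; order 4: 6; order 6: 3; order 12: 6.
Total: 20.

20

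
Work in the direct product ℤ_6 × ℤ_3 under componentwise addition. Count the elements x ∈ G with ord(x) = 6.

8

An element (a,b) has order lcm(ord(a), ord(b)); count pairs with lcm equal to 6.
Enumerating gives 8 such elements.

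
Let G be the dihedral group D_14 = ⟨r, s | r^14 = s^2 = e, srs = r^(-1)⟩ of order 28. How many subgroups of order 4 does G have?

7

|G| = 28 and 4 | 28, so subgroups of order 4 are possible by Lagrange.
The subgroups of order 4 are: {e, r^7, r^3s, r^10s}; {e, r^7, r^4s, r^11s}; {e, r^7, r^5s, r^12s}; {e, r^7, r^6s, r^13s}; … (7 in all).
So G has 7 subgroups of order 4.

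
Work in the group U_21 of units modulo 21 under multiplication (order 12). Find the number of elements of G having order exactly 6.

The elements of order 6 are: 2, 5, 10, 11, 17, 19.
That's 6.

6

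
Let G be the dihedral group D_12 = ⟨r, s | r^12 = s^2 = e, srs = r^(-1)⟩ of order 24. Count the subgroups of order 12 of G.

3

|G| = 24 and 12 | 24, so subgroups of order 12 are possible by Lagrange.
The subgroups of order 12 are: {e, r, r^2, r^3, r^4, r^5, r^6, r^7, r^8, r^9, r^10, r^11}; {e, r^2, r^4, r^6, r^8, r^10, s, r^2s, r^4s, r^6s, r^8s, r^10s}; {e, r^2, r^4, r^6, r^8, r^10, rs, r^3s, r^5s, r^7s, r^9s, r^11s}.
So G has 3 subgroups of order 12.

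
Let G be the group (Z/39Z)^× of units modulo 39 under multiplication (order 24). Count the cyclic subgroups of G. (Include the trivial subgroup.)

12

A cyclic subgroup of order d is generated by each of its φ(d) elements of order d, so the cyclic subgroups of order d number (#elements of order d)/φ(d).
Cyclic subgroups by order — order 1: 1; order 2: 3; order 3: 1; order 4: 2; order 6: 3; order 12: 2.
Total: 12.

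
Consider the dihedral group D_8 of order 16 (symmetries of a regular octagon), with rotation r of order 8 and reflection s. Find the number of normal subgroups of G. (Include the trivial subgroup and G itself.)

G has 19 subgroups. Checking conjugation-invariance by order — order 1: 1/1 normal; order 2: 1/9 normal; order 4: 1/5 normal; order 8: 3/3 normal; order 16: 1/1 normal.
Total normal subgroups: 7.

7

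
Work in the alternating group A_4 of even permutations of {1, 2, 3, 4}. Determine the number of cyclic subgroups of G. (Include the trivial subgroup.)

A cyclic subgroup of order d is generated by each of its φ(d) elements of order d, so the cyclic subgroups of order d number (#elements of order d)/φ(d).
Cyclic subgroups by order — order 1: 1; order 2: 3; order 3: 4.
Total: 8.

8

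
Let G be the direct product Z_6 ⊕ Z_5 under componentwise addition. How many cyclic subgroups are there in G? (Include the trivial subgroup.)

Group the elements of G by the cyclic subgroup they generate; each cyclic subgroup of order d accounts for φ(d) elements.
Cyclic subgroups by order — order 1: 1; order 2: 1; order 3: 1; order 5: 1; order 6: 1; order 10: 1; order 15: 1; order 30: 1.
Total: 8.

8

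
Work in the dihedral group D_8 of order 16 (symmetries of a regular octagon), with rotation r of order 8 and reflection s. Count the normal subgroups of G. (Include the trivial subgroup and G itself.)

G has 19 subgroups. Checking conjugation-invariance by order — order 1: 1/1 normal; order 2: 1/9 normal; order 4: 1/5 normal; order 8: 3/3 normal; order 16: 1/1 normal.
Total normal subgroups: 7.

7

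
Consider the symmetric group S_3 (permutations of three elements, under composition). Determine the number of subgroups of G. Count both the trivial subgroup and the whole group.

|G| = 6, so by Lagrange every subgroup order divides 6. Divisors: 1, 2, 3, 6.
Subgroups by order — order 1: 1; order 2: 3; order 3: 1; order 6: 1.
Total: 1 + 3 + 1 + 1 = 6.

6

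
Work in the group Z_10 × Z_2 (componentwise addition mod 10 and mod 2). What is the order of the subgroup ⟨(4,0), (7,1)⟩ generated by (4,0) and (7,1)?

|⟨(4,0)⟩| = 5 and |⟨(7,1)⟩| = 10, so |H| is a multiple of lcm(5, 10) = 10 and divides |G| = 20.
Closing under the operation: H = {(0,0), (1,1), (2,0), (3,1), (4,0), (5,1), (6,0), (7,1), (8,0), (9,1)}, so |H| = 10.

10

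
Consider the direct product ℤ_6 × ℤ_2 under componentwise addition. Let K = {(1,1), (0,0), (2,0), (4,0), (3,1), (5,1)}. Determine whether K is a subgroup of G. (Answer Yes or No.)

Yes

|K| = 6 divides |G| = 12, consistent with Lagrange.
K contains the identity, every element's inverse is in K, and K is closed under +: it is a subgroup.
In fact K = ⟨(1,1)⟩.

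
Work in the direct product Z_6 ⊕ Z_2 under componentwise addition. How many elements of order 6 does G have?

6

An element (a,b) has order lcm(ord(a), ord(b)); count pairs with lcm equal to 6.
Enumerating gives 6 such elements.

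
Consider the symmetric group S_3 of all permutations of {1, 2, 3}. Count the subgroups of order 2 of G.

|G| = 6 and 2 | 6, so subgroups of order 2 are possible by Lagrange.
The subgroups of order 2 are: {e, (1 2)}; {e, (1 3)}; {e, (2 3)}.
So G has 3 subgroups of order 2.

3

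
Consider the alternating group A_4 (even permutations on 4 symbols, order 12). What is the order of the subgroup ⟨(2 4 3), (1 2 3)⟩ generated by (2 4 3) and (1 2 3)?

|⟨(2 4 3)⟩| = 3 and |⟨(1 2 3)⟩| = 3, so |H| is a multiple of lcm(3, 3) = 3 and divides |G| = 12.
Closing {(2 4 3), (1 2 3)} under the group operation gives all of G, so |H| = 12.

12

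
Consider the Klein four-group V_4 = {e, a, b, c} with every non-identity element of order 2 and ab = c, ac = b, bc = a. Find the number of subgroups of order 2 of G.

|G| = 4 and 2 | 4, so subgroups of order 2 are possible by Lagrange.
The subgroups of order 2 are: {e, a}; {e, b}; {e, c}.
So G has 3 subgroups of order 2.

3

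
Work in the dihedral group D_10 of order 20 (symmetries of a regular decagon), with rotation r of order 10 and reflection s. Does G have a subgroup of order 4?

Yes

4 | 20. A subgroup of order 4 is {e, r^5, r^2s, r^7s}.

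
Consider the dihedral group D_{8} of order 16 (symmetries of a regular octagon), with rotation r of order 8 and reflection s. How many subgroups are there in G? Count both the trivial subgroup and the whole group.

19

|G| = 16, so by Lagrange every subgroup order divides 16. Divisors: 1, 2, 4, 8, 16.
Subgroups by order — order 1: 1; order 2: 9; order 4: 5; order 8: 3; order 16: 1.
Total: 1 + 9 + 5 + 3 + 1 = 19.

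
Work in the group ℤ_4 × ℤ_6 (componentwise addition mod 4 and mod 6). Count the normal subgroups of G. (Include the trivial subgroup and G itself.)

G is abelian, so every subgroup is normal.
G has 16 subgroups in total, hence 16 normal subgroups.

16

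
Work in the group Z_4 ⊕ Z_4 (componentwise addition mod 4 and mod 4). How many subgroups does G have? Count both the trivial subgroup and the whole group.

|G| = 16, so by Lagrange every subgroup order divides 16. Divisors: 1, 2, 4, 8, 16.
Subgroups by order — order 1: 1; order 2: 3; order 4: 7; order 8: 3; order 16: 1.
Total: 1 + 3 + 7 + 3 + 1 = 15.

15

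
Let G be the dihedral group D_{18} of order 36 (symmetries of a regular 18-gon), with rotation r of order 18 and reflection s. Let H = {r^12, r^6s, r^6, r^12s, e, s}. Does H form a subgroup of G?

|H| = 6 divides |G| = 36, consistent with Lagrange.
H contains the identity, every element's inverse is in H, and H is closed under ·: it is a subgroup.

Yes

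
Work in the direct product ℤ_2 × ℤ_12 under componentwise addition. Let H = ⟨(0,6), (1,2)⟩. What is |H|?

12

|⟨(0,6)⟩| = 2 and |⟨(1,2)⟩| = 6, so |H| is a multiple of lcm(2, 6) = 6 and divides |G| = 24.
Closing under the operation: H = {(0,0), (0,2), (0,4), (0,6), (0,8), (0,10), (1,0), (1,2), (1,4), (1,6), (1,8), (1,10)}, so |H| = 12.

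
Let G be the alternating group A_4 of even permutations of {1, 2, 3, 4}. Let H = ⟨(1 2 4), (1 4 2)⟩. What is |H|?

3

|⟨(1 2 4)⟩| = 3 and |⟨(1 4 2)⟩| = 3, so |H| is a multiple of lcm(3, 3) = 3 and divides |G| = 12.
Closing under the operation: H = {e, (1 2 4), (1 4 2)}, so |H| = 3.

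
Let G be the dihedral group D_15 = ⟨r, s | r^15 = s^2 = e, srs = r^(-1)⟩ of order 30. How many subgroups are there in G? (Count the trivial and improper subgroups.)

|G| = 30, so by Lagrange every subgroup order divides 30. Divisors: 1, 2, 3, 5, 6, 10, 15, 30.
Subgroups by order — order 1: 1; order 2: 15; order 3: 1; order 5: 1; order 6: 5; order 10: 3; order 15: 1; order 30: 1.
Total: 1 + 15 + 1 + 1 + 5 + 3 + 1 + 1 = 28.

28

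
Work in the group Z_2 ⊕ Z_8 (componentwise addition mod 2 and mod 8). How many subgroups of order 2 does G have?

|G| = 16 and 2 | 16, so subgroups of order 2 are possible by Lagrange.
The subgroups of order 2 are: {(0,0), (0,4)}; {(0,0), (1,0)}; {(0,0), (1,4)}.
So G has 3 subgroups of order 2.

3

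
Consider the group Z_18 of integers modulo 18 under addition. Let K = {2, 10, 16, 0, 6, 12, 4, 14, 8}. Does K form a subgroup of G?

Yes

|K| = 9 divides |G| = 18, consistent with Lagrange.
K contains the identity, every element's inverse is in K, and K is closed under +: it is a subgroup.
In fact K = ⟨2⟩.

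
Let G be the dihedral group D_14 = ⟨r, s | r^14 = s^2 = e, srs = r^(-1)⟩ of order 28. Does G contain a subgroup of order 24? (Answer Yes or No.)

24 does not divide |G| = 28, so by Lagrange no subgroup of order 24 exists.

No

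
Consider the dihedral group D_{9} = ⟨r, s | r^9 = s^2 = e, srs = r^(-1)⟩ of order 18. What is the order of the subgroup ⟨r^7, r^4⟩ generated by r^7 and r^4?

|⟨r^7⟩| = 9 and |⟨r^4⟩| = 9, so |H| is a multiple of lcm(9, 9) = 9 and divides |G| = 18.
Closing under the operation: H = {e, r, r^2, r^3, r^4, r^5, r^6, r^7, r^8}, so |H| = 9.

9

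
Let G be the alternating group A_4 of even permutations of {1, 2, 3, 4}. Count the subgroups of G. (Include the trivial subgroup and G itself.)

10

|G| = 12, so by Lagrange every subgroup order divides 12. Divisors: 1, 2, 3, 4, 6, 12.
Subgroups by order — order 1: 1; order 2: 3; order 3: 4; order 4: 1; order 6: 0; order 12: 1.
Total: 1 + 3 + 4 + 1 + 0 + 1 = 10.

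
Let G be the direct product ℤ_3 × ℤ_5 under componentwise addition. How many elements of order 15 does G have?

8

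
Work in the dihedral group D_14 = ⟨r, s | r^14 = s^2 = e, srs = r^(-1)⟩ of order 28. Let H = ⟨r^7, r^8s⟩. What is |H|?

4

|⟨r^7⟩| = 2 and |⟨r^8s⟩| = 2, so |H| is a multiple of lcm(2, 2) = 2 and divides |G| = 28.
Closing under the operation: H = {e, r^7, rs, r^8s}, so |H| = 4.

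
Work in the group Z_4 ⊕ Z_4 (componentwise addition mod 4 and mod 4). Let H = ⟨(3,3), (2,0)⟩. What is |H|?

|⟨(3,3)⟩| = 4 and |⟨(2,0)⟩| = 2, so |H| is a multiple of lcm(4, 2) = 4 and divides |G| = 16.
Closing under the operation: H = {(0,0), (0,2), (1,1), (1,3), (2,0), (2,2), (3,1), (3,3)}, so |H| = 8.

8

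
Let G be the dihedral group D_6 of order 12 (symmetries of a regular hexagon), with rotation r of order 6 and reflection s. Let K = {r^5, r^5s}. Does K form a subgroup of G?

No

The identity e ∉ K, so K is not a subgroup.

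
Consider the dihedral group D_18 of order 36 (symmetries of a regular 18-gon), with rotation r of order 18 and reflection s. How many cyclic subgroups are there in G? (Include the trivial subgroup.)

24

A cyclic subgroup of order d is generated by each of its φ(d) elements of order d, so the cyclic subgroups of order d number (#elements of order d)/φ(d).
Cyclic subgroups by order — order 1: 1; order 2: 19; order 3: 1; order 6: 1; order 9: 1; order 18: 1.
Total: 24.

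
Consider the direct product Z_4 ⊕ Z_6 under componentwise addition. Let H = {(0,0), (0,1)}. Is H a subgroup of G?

No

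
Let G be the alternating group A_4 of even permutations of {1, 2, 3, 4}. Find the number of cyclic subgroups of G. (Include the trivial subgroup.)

Group the elements of G by the cyclic subgroup they generate; each cyclic subgroup of order d accounts for φ(d) elements.
Cyclic subgroups by order — order 1: 1; order 2: 3; order 3: 4.
Total: 8.

8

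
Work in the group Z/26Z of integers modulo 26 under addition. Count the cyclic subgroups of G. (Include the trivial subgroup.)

4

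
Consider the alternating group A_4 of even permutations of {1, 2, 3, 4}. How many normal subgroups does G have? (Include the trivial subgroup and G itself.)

3

G has 10 subgroups. Checking conjugation-invariance by order — order 1: 1/1 normal; order 2: 0/3 normal; order 3: 0/4 normal; order 4: 1/1 normal; order 12: 1/1 normal.
Total normal subgroups: 3.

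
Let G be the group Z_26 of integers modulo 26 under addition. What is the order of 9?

In Z_26, the order of an element a is n/gcd(a, n).
gcd(9, 26) = 1, so |⟨9⟩| = 26/1 = 26.

26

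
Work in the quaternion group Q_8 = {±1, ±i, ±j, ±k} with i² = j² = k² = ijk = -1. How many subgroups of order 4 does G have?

3

|G| = 8 and 4 | 8, so subgroups of order 4 are possible by Lagrange.
The subgroups of order 4 are: {1, -1, i, -i}; {1, -1, j, -j}; {1, -1, k, -k}.
So G has 3 subgroups of order 4.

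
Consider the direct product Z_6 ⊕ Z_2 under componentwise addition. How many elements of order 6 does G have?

An element (a,b) has order lcm(ord(a), ord(b)); count pairs with lcm equal to 6.
Enumerating gives 6 such elements.

6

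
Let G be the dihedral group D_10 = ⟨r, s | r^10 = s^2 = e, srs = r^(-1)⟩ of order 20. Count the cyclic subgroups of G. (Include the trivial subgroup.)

14

Each element a generates a cyclic subgroup ⟨a⟩; distinct elements may generate the same one (a cyclic group of order d has φ(d) generators).
Cyclic subgroups by order — order 1: 1; order 2: 11; order 5: 1; order 10: 1.
Total: 14.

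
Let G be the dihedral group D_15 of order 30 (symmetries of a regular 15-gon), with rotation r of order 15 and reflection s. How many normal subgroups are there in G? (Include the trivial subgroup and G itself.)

5

G has 28 subgroups. Checking conjugation-invariance by order — order 1: 1/1 normal; order 2: 0/15 normal; order 3: 1/1 normal; order 5: 1/1 normal; order 6: 0/5 normal; order 10: 0/3 normal; order 15: 1/1 normal; order 30: 1/1 normal.
Total normal subgroups: 5.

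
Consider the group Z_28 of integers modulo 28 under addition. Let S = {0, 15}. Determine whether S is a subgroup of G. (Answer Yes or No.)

15 ∈ S but its inverse 13 ∉ S, so S is not a subgroup.

No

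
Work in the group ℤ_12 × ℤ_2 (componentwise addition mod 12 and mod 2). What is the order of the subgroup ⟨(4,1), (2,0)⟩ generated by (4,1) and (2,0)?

12

|⟨(4,1)⟩| = 6 and |⟨(2,0)⟩| = 6, so |H| is a multiple of lcm(6, 6) = 6 and divides |G| = 24.
Closing under the operation: H = {(0,0), (0,1), (2,0), (2,1), (4,0), (4,1), (6,0), (6,1), (8,0), (8,1), (10,0), (10,1)}, so |H| = 12.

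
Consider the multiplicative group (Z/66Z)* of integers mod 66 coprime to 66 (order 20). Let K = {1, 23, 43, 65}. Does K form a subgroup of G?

Yes

|K| = 4 divides |G| = 20, consistent with Lagrange.
K contains the identity, every element's inverse is in K, and K is closed under ·: it is a subgroup.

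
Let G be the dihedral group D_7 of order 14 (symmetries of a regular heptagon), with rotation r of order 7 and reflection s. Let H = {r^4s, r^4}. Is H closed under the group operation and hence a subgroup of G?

No

The identity e ∉ H, so H is not a subgroup.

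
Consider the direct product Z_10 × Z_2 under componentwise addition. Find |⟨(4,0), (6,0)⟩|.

5

|⟨(4,0)⟩| = 5 and |⟨(6,0)⟩| = 5, so |H| is a multiple of lcm(5, 5) = 5 and divides |G| = 20.
Closing under the operation: H = {(0,0), (2,0), (4,0), (6,0), (8,0)}, so |H| = 5.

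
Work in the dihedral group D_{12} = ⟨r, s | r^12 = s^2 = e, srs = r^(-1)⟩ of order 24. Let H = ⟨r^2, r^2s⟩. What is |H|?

|⟨r^2⟩| = 6 and |⟨r^2s⟩| = 2, so |H| is a multiple of lcm(6, 2) = 6 and divides |G| = 24.
Closing under the operation: H = {e, r^2, r^4, r^6, r^8, r^10, s, r^2s, r^4s, r^6s, r^8s, r^10s}, so |H| = 12.

12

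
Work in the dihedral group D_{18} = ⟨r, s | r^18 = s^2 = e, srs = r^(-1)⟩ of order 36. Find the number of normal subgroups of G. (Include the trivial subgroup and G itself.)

9

G has 45 subgroups. Checking conjugation-invariance by order — order 1: 1/1 normal; order 2: 1/19 normal; order 3: 1/1 normal; order 4: 0/9 normal; order 6: 1/7 normal; order 9: 1/1 normal; order 12: 0/3 normal; order 18: 3/3 normal; order 36: 1/1 normal.
Total normal subgroups: 9.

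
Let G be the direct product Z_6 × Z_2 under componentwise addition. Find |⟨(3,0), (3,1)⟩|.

4

|⟨(3,0)⟩| = 2 and |⟨(3,1)⟩| = 2, so |H| is a multiple of lcm(2, 2) = 2 and divides |G| = 12.
Closing under the operation: H = {(0,0), (0,1), (3,0), (3,1)}, so |H| = 4.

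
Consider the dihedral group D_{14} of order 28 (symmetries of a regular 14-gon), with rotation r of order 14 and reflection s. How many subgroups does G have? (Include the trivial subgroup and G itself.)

28

|G| = 28, so by Lagrange every subgroup order divides 28. Divisors: 1, 2, 4, 7, 14, 28.
Subgroups by order — order 1: 1; order 2: 15; order 4: 7; order 7: 1; order 14: 3; order 28: 1.
Total: 1 + 15 + 7 + 1 + 3 + 1 = 28.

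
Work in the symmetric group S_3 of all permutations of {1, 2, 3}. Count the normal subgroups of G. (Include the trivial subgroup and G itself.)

3

G has 6 subgroups. Checking conjugation-invariance by order — order 1: 1/1 normal; order 2: 0/3 normal; order 3: 1/1 normal; order 6: 1/1 normal.
Total normal subgroups: 3.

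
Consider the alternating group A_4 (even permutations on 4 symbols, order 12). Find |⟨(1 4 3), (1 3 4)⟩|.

|⟨(1 4 3)⟩| = 3 and |⟨(1 3 4)⟩| = 3, so |H| is a multiple of lcm(3, 3) = 3 and divides |G| = 12.
Closing under the operation: H = {e, (1 3 4), (1 4 3)}, so |H| = 3.

3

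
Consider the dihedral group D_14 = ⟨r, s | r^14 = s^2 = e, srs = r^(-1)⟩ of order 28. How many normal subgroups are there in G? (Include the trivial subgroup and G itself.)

G has 28 subgroups. Checking conjugation-invariance by order — order 1: 1/1 normal; order 2: 1/15 normal; order 4: 0/7 normal; order 7: 1/1 normal; order 14: 3/3 normal; order 28: 1/1 normal.
Total normal subgroups: 7.

7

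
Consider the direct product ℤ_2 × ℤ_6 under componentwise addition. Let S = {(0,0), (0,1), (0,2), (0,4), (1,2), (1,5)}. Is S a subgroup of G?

No

(0,1) ∈ S but its inverse (0,5) ∉ S, so S is not a subgroup.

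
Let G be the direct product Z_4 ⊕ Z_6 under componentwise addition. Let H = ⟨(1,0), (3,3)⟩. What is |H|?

8

|⟨(1,0)⟩| = 4 and |⟨(3,3)⟩| = 4, so |H| is a multiple of lcm(4, 4) = 4 and divides |G| = 24.
Closing under the operation: H = {(0,0), (0,3), (1,0), (1,3), (2,0), (2,3), (3,0), (3,3)}, so |H| = 8.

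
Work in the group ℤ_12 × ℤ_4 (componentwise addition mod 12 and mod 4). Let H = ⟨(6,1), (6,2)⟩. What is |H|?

8

|⟨(6,1)⟩| = 4 and |⟨(6,2)⟩| = 2, so |H| is a multiple of lcm(4, 2) = 4 and divides |G| = 48.
Closing under the operation: H = {(0,0), (0,1), (0,2), (0,3), (6,0), (6,1), (6,2), (6,3)}, so |H| = 8.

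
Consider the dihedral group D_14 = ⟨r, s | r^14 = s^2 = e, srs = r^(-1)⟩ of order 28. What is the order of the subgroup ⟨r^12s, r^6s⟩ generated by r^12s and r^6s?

14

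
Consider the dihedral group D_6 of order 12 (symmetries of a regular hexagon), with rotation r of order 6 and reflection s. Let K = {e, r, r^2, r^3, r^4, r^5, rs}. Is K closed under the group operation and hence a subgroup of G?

No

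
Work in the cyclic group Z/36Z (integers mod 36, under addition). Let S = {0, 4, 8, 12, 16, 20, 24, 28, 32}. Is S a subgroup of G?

|S| = 9 divides |G| = 36, consistent with Lagrange.
S contains the identity, every element's inverse is in S, and S is closed under +: it is a subgroup.
In fact S = ⟨32⟩.

Yes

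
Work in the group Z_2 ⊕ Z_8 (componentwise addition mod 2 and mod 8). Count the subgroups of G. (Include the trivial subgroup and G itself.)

11

|G| = 16, so by Lagrange every subgroup order divides 16. Divisors: 1, 2, 4, 8, 16.
Subgroups by order — order 1: 1; order 2: 3; order 4: 3; order 8: 3; order 16: 1.
Total: 1 + 3 + 3 + 3 + 1 = 11.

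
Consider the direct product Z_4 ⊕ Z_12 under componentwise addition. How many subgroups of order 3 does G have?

|G| = 48 and 3 | 48, so subgroups of order 3 are possible by Lagrange.
The subgroups of order 3 are: {(0,0), (0,4), (0,8)}.
So G has 1 subgroup of order 3.

1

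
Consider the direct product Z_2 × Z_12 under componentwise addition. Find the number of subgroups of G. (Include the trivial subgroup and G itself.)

16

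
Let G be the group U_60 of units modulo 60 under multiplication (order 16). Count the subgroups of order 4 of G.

|G| = 16 and 4 | 16, so subgroups of order 4 are possible by Lagrange.
The subgroups of order 4 are: {1, 11, 19, 29}; {1, 11, 31, 41}; {1, 11, 49, 59}; {1, 13, 37, 49}; … (11 in all).
So G has 11 subgroups of order 4.

11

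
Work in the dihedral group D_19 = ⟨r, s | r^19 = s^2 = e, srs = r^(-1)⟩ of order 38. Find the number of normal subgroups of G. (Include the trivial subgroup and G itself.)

3

G has 22 subgroups. Checking conjugation-invariance by order — order 1: 1/1 normal; order 2: 0/19 normal; order 19: 1/1 normal; order 38: 1/1 normal.
Total normal subgroups: 3.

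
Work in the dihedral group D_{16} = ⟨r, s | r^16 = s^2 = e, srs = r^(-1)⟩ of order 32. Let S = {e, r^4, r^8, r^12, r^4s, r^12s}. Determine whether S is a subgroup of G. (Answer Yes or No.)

|S| = 6 does not divide |G| = 32, so by Lagrange S is not a subgroup.

No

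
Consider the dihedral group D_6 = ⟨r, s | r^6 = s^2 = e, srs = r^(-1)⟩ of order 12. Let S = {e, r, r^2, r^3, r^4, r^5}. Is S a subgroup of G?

Yes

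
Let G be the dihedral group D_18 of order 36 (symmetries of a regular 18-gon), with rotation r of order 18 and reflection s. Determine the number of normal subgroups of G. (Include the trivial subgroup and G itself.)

G has 45 subgroups. Checking conjugation-invariance by order — order 1: 1/1 normal; order 2: 1/19 normal; order 3: 1/1 normal; order 4: 0/9 normal; order 6: 1/7 normal; order 9: 1/1 normal; order 12: 0/3 normal; order 18: 3/3 normal; order 36: 1/1 normal.
Total normal subgroups: 9.

9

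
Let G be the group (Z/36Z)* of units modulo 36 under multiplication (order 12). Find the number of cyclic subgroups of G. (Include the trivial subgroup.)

A cyclic subgroup of order d is generated by each of its φ(d) elements of order d, so the cyclic subgroups of order d number (#elements of order d)/φ(d).
Cyclic subgroups by order — order 1: 1; order 2: 3; order 3: 1; order 6: 3.
Total: 8.

8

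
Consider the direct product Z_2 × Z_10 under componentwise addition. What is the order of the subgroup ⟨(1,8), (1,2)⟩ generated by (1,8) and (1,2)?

10

|⟨(1,8)⟩| = 10 and |⟨(1,2)⟩| = 10, so |H| is a multiple of lcm(10, 10) = 10 and divides |G| = 20.
Closing under the operation: H = {(0,0), (0,2), (0,4), (0,6), (0,8), (1,0), (1,2), (1,4), (1,6), (1,8)}, so |H| = 10.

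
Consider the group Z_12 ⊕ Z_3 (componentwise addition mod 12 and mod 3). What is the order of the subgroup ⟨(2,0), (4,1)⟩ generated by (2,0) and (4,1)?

18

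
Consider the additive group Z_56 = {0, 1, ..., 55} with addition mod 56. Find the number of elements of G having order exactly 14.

6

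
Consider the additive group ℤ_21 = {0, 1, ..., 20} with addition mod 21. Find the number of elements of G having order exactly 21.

12

In a cyclic group of order 21, the number of elements of order d (for d | 21) is φ(d).
φ(21) = 12.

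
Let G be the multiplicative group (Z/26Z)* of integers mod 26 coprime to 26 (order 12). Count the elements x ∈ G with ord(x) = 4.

2

The elements of order 4 are: 5, 21.
That's 2.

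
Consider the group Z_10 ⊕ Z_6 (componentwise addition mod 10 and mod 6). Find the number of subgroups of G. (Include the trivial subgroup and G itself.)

|G| = 60, so by Lagrange every subgroup order divides 60. Divisors: 1, 2, 3, 4, 5, 6, 10, 12, 15, 20, 30, 60.
Subgroups by order — order 1: 1; order 2: 3; order 3: 1; order 4: 1; order 5: 1; order 6: 3; order 10: 3; order 12: 1; order 15: 1; order 20: 1; order 30: 3; order 60: 1.
Total: 1 + 3 + 1 + 1 + 1 + 3 + 3 + 1 + 1 + 1 + 3 + 1 = 20.

20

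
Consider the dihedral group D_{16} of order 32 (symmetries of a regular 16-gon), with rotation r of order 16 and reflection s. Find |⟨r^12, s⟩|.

8

|⟨r^12⟩| = 4 and |⟨s⟩| = 2, so |H| is a multiple of lcm(4, 2) = 4 and divides |G| = 32.
Closing under the operation: H = {e, r^4, r^8, r^12, s, r^4s, r^8s, r^12s}, so |H| = 8.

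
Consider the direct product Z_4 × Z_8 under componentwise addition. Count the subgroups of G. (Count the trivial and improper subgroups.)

22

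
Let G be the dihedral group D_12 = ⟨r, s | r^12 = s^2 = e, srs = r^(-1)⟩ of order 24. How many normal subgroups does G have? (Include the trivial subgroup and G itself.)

9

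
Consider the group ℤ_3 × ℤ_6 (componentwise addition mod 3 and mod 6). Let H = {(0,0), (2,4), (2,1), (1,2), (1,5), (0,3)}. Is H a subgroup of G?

Yes

|H| = 6 divides |G| = 18, consistent with Lagrange.
H contains the identity, every element's inverse is in H, and H is closed under +: it is a subgroup.
In fact H = ⟨(2,1)⟩.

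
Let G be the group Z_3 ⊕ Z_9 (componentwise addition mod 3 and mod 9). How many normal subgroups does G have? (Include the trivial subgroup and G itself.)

10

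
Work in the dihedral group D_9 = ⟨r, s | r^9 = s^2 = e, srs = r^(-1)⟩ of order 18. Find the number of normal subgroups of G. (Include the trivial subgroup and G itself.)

G has 16 subgroups. Checking conjugation-invariance by order — order 1: 1/1 normal; order 2: 0/9 normal; order 3: 1/1 normal; order 6: 0/3 normal; order 9: 1/1 normal; order 18: 1/1 normal.
Total normal subgroups: 4.

4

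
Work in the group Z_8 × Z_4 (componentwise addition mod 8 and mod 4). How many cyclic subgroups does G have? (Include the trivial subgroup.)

A cyclic subgroup of order d is generated by each of its φ(d) elements of order d, so the cyclic subgroups of order d number (#elements of order d)/φ(d).
Cyclic subgroups by order — order 1: 1; order 2: 3; order 4: 6; order 8: 4.
Total: 14.

14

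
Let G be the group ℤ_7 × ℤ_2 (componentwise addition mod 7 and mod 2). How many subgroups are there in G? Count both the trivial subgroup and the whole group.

4

|G| = 14, so by Lagrange every subgroup order divides 14. Divisors: 1, 2, 7, 14.
Subgroups by order — order 1: 1; order 2: 1; order 7: 1; order 14: 1.
Total: 1 + 1 + 1 + 1 = 4.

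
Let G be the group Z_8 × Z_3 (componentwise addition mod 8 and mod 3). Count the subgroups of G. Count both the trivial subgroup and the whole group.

|G| = 24, so by Lagrange every subgroup order divides 24. Divisors: 1, 2, 3, 4, 6, 8, 12, 24.
Subgroups by order — order 1: 1; order 2: 1; order 3: 1; order 4: 1; order 6: 1; order 8: 1; order 12: 1; order 24: 1.
Total: 1 + 1 + 1 + 1 + 1 + 1 + 1 + 1 = 8.

8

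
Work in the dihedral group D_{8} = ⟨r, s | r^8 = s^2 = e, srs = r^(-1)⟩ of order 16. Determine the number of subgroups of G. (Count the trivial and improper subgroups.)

|G| = 16, so by Lagrange every subgroup order divides 16. Divisors: 1, 2, 4, 8, 16.
Subgroups by order — order 1: 1; order 2: 9; order 4: 5; order 8: 3; order 16: 1.
Total: 1 + 9 + 5 + 3 + 1 = 19.

19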